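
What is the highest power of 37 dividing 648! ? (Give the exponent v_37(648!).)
v_37(648!) = 17

Legendre's formula: v_p(n!) = Σ_{k ≥ 1} ⌊n / p^k⌋. For p = 37, n = 648, the terms are:
  ⌊648/37^1⌋ = ⌊648/37⌋ = 17
(the next term ⌊648/37^2⌋ = 0, terminating the sum). Summing: v_37(648!) = 17 = 17.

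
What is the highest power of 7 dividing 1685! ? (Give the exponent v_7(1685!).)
v_7(1685!) = 278

Legendre's formula: v_p(n!) = Σ_{k ≥ 1} ⌊n / p^k⌋. For p = 7, n = 1685, the terms are:
  ⌊1685/7^1⌋ = ⌊1685/7⌋ = 240
  ⌊1685/7^2⌋ = ⌊1685/49⌋ = 34
  ⌊1685/7^3⌋ = ⌊1685/343⌋ = 4
(the next term ⌊1685/7^4⌋ = 0, terminating the sum). Summing: v_7(1685!) = 240 + 34 + 4 = 278.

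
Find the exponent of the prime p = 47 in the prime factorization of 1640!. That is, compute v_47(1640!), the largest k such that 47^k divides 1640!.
v_47(1640!) = 34

Legendre's formula: v_p(n!) = Σ_{k ≥ 1} ⌊n / p^k⌋. For p = 47, n = 1640, the terms are:
  ⌊1640/47^1⌋ = ⌊1640/47⌋ = 34
(the next term ⌊1640/47^2⌋ = 0, terminating the sum). Summing: v_47(1640!) = 34 = 34.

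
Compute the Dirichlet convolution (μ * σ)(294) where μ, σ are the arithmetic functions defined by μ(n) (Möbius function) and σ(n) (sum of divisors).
(μ * σ)(294) = 294

Divisors of 294: [1, 2, 3, 6, 7, 14, 21, 42, 49, 98, 147, 294]. For each d | 294:
  d = 1: μ(1) · σ(294/1) = 1 · 684 = 684
  d = 2: μ(2) · σ(294/2) = -1 · 228 = -228
  d = 3: μ(3) · σ(294/3) = -1 · 171 = -171
  d = 6: μ(6) · σ(294/6) = 1 · 57 = 57
  d = 7: μ(7) · σ(294/7) = -1 · 96 = -96
  d = 14: μ(14) · σ(294/14) = 1 · 32 = 32
  d = 21: μ(21) · σ(294/21) = 1 · 24 = 24
  d = 42: μ(42) · σ(294/42) = -1 · 8 = -8
  d = 49: μ(49) · σ(294/49) = 0 · 12 = 0
  d = 98: μ(98) · σ(294/98) = 0 · 4 = 0
  d = 147: μ(147) · σ(294/147) = 0 · 3 = 0
  d = 294: μ(294) · σ(294/294) = 0 · 1 = 0
Summing: (μ * σ)(294) = 684 + -228 + -171 + 57 + -96 + 32 + 24 + -8 + 0 + 0 + 0 + 0 = 294.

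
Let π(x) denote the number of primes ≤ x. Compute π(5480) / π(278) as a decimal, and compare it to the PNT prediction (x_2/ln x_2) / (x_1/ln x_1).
π(5480)/π(278) = 724/59 ≈ 12.2712;  PNT prediction ≈ 12.8859.

π(278) = 59 and π(5480) = 724, so π(5480)/π(278) ≈ 12.2712. The PNT-predicted ratio is (5480/ln(5480)) / (278/ln(278)) ≈ 12.8859. The two agree to within a few percent, as expected.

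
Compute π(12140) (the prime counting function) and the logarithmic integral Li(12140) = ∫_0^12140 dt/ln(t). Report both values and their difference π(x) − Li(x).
π(12140) = 1452;  Li(12140) ≈ 1476.00;  π(x) − Li(x) ≈ -24.00.

Direct count of primes ≤ 12140 gives π(12140) = 1452. Numerical evaluation of the logarithmic integral gives Li(12140) ≈ 1476.00. The difference π(x) − Li(x) ≈ -24.00 is typically negative for small/moderate x (Li(x) overestimates), though Littlewood's theorem shows this sign changes infinitely often.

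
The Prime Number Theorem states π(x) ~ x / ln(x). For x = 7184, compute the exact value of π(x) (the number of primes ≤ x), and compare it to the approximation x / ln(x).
π(7184) = 917;  x/ln(x) ≈ 809.04;  relative error ≈ 11.77%.

Directly count primes up to 7184: π(7184) = 917. The PNT approximation gives 7184/ln(7184) ≈ 7184/8.87961 ≈ 809.04. Relative error (π(x) − x/ln(x)) / π(x) ≈ 11.77%; the approximation is known to undercount slightly (Li(x) is a better estimate).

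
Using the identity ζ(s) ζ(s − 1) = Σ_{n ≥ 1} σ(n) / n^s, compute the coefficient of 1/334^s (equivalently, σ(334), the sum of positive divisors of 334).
σ(334) = 504

In the product (Σ m^0/m^s)(Σ k / k^s) = Σ (Σ_{d | n} d) / n^s, the coefficient of 1/n^s is σ(n) = Σ_{d | n} d. For n = 334, divisors are [1, 2, 167, 334]; summing: σ(334) = 504.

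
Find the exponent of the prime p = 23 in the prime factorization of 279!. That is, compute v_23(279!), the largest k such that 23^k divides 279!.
v_23(279!) = 12

Legendre's formula: v_p(n!) = Σ_{k ≥ 1} ⌊n / p^k⌋. For p = 23, n = 279, the terms are:
  ⌊279/23^1⌋ = ⌊279/23⌋ = 12
(the next term ⌊279/23^2⌋ = 0, terminating the sum). Summing: v_23(279!) = 12 = 12.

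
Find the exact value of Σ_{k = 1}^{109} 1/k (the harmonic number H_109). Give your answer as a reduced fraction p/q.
H_109 = 8921300974621008344560891131674592385138744074343/1691837260754386654006214227002266112914383247040

Direct summation: H_109 = 1 + 1/2 + ... + 1/109. The least common denominator is lcm(1, ..., 109) = 8459186303771933270031071135011330564571916235200; over this denominator the numerator is 8459186303771933270031071135011330564571916235200 + 4229593151885966635015535567505665282285958117600 + 2819728767923977756677023711670443521523972078400 + 2114796575942983317507767783752832641142979058800 + 1691837260754386654006214227002266112914383247040 + 1409864383961988878338511855835221760761986039200 + 1208455186253133324290153019287332937795988033600 + 1057398287971491658753883891876416320571489529400 + 939909589307992585559007903890147840507990692800 + 845918630377193327003107113501133056457191623520 + 769016936706539388184642830455575505870174203200 + 704932191980994439169255927917610880380993019600 + 650706638751687174617774702693179274197839710400 + 604227593126566662145076509643666468897994016800 + 563945753584795551335404742334088704304794415680 + 528699143985745829376941945938208160285744764700 + 497599194339525486472415949118313562621877425600 + 469954794653996292779503951945073920253995346400 + 445220331777470172106898480790070029714311380800 + 422959315188596663501553556750566528228595811760 + 402818395417711108096717673095777645931996011200 + 384508468353269694092321415227787752935087101600 + 367790708859649272610046571087449154981387662400 + 352466095990497219584627963958805440190496509800 + 338367452150877330801242845400453222582876649408 + 325353319375843587308887351346589637098919855200 + 313303196435997528519669301296715946835996897600 + 302113796563283331072538254821833234448997008400 + 291696079440411492070036935690045881536962628800 + 281972876792397775667702371167044352152397207840 + 272876977541030105484873262419720340792642459200 + 264349571992872914688470972969104080142872382350 + 256338978902179796061547610151858501956724734400 + 248799597169762743236207974559156781310938712800 + 241691037250626664858030603857466587559197606720 + 234977397326998146389751975972536960126997673200 + 228626656858700899190028949594900826069511249600 + 222610165888735086053449240395035014857155690400 + 216902212917229058205924900897726424732613236800 + 211479657594298331750776778375283264114297905880 + 206321617165169104147099295975886111331022347200 + 201409197708855554048358836547888822965998005600 + 196725262878417052791420258953751873594695726400 + 192254234176634847046160707613893876467543550800 + 187981917861598517111801580778029568101598138560 + 183895354429824636305023285543724577490693831200 + 179982687314296452553852577340666607756849281600 + 176233047995248609792313981979402720095248254900 + 172636455179019046327164717041047562542284004800 + 169183726075438665400621422700226611291438324704 + 165866398113175162157471983039437854207292475200 + 162676659687921793654443675673294818549459927600 + 159607288750413835283605115754930765369281438400 + 156651598217998764259834650648357973417998448800 + 153803387341307877636928566091115101174034840640 + 151056898281641665536269127410916617224498504200 + 148406777259156724035632826930023343238103793600 + 145848039720205746035018467845022940768481314400 + 143376039046981919831035103983242890924947732800 + 140986438396198887833851185583522176076198603920 + 138675185307736610984115920246087386304457643200 + 136438488770515052742436631209860170396321229600 + 134272798472570369365572557698592548643998670400 + 132174785996436457344235486484552040071436191175 + 130141327750337434923554940538635854839567942080 + 128169489451089898030773805075929250978362367200 + 126256511996596018955687628880766127829431585600 + 124399798584881371618103987279578390655469356400 + 122596902953216424203348857029149718327129220800 + 120845518625313332429015301928733293779598803360 + 119143469067210327746916494859314514993970651200 + 117488698663499073194875987986268480063498836600 + 115879264435231962603165358013853843350300222400 + 114313328429350449595014474797450413034755624800 + 112789150716959110267080948466817740860958883136 + 111305082944367543026724620197517507428577845200 + 109859562386648484026377547207939357981453457600 + 108451106458614529102962450448863212366306618400 + 107078307642682699620646470063434564108505268800 + 105739828797149165875388389187641632057148952940 + 104434398811999176173223100432238648945332299200 + 103160808582584552073549647987943055665511173600 + 101917907274360641807603266686883500777974894400 + 100704598854427777024179418273944411482999002800 + 99519838867905097294483189823662712524375485120 + 98362631439208526395710129476875936797347863200 + 97232026480137164023345645230015293845654209600 + 96127117088317423523080353806946938233771775400 + 95047037121032958090236754325970006343504676800 + 93990958930799258555900790389014784050799069280 + 92958091250241024945396386099025610599691387200 + 91947677214912318152511642771862288745346915600 + 90958992513676701828291087473240113597547486400 + 89991343657148226276926288670333303878424640800 + 89044066355494034421379696158014005942862276160 + 88116523997624304896156990989701360047624127450 + 87208106224452920309598671494962170768782641600 + 86318227589509523163582358520523781271142002400 + 85446326300726598687182536717286167318908244800 + 84591863037719332700310711350113305645719162352 + 83754319839326071980505654802092381827444715200 + 82933199056587581078735991519718927103646237600 + 82128022366717798738165739174867287034678798400 + 81338329843960896827221837836647409274729963800 + 80563679083542221619343534619155529186399202240 + 79803644375206917641802557877465382684640719200 + 79057815923102180093748328364591874435251553600 + 78325799108999382129917325324178986708999224400 + 77607213796072782293863037935883766647448772800 = 44606504873105041722804455658372961925693720371715, so H_109 = 44606504873105041722804455658372961925693720371715/8459186303771933270031071135011330564571916235200; reducing by gcd(44606504873105041722804455658372961925693720371715, 8459186303771933270031071135011330564571916235200) = 5 gives 8921300974621008344560891131674592385138744074343/1691837260754386654006214227002266112914383247040 ≈ 5.27314. (The PNT-adjacent estimate ln(109) + γ ≈ 5.26856 matches within O(1/n).)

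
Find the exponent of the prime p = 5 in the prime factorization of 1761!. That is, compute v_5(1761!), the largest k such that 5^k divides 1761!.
v_5(1761!) = 438

Legendre's formula: v_p(n!) = Σ_{k ≥ 1} ⌊n / p^k⌋. For p = 5, n = 1761, the terms are:
  ⌊1761/5^1⌋ = ⌊1761/5⌋ = 352
  ⌊1761/5^2⌋ = ⌊1761/25⌋ = 70
  ⌊1761/5^3⌋ = ⌊1761/125⌋ = 14
  ⌊1761/5^4⌋ = ⌊1761/625⌋ = 2
(the next term ⌊1761/5^5⌋ = 0, terminating the sum). Summing: v_5(1761!) = 352 + 70 + 14 + 2 = 438.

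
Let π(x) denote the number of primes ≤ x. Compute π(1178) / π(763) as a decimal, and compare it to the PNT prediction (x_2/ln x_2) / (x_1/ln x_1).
π(1178)/π(763) = 193/135 ≈ 1.4296;  PNT prediction ≈ 1.4491.

π(763) = 135 and π(1178) = 193, so π(1178)/π(763) ≈ 1.4296. The PNT-predicted ratio is (1178/ln(1178)) / (763/ln(763)) ≈ 1.4491. The two agree to within a few percent, as expected.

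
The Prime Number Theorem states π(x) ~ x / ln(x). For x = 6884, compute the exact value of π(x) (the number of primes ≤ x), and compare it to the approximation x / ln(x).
π(6884) = 886;  x/ln(x) ≈ 779.00;  relative error ≈ 12.08%.

Directly count primes up to 6884: π(6884) = 886. The PNT approximation gives 6884/ln(6884) ≈ 6884/8.83696 ≈ 779.00. Relative error (π(x) − x/ln(x)) / π(x) ≈ 12.08%; the approximation is known to undercount slightly (Li(x) is a better estimate).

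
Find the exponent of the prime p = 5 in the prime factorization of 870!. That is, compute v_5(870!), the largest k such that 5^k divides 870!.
v_5(870!) = 215

Legendre's formula: v_p(n!) = Σ_{k ≥ 1} ⌊n / p^k⌋. For p = 5, n = 870, the terms are:
  ⌊870/5^1⌋ = ⌊870/5⌋ = 174
  ⌊870/5^2⌋ = ⌊870/25⌋ = 34
  ⌊870/5^3⌋ = ⌊870/125⌋ = 6
  ⌊870/5^4⌋ = ⌊870/625⌋ = 1
(the next term ⌊870/5^5⌋ = 0, terminating the sum). Summing: v_5(870!) = 174 + 34 + 6 + 1 = 215.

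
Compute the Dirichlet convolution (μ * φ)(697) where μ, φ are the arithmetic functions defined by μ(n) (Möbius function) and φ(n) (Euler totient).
(μ * φ)(697) = 585

Divisors of 697: [1, 17, 41, 697]. For each d | 697:
  d = 1: μ(1) · φ(697/1) = 1 · 640 = 640
  d = 17: μ(17) · φ(697/17) = -1 · 40 = -40
  d = 41: μ(41) · φ(697/41) = -1 · 16 = -16
  d = 697: μ(697) · φ(697/697) = 1 · 1 = 1
Summing: (μ * φ)(697) = 640 + -40 + -16 + 1 = 585.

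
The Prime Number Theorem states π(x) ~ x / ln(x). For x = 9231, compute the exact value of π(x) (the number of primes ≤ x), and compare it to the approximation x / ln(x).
π(9231) = 1144;  x/ln(x) ≈ 1011.03;  relative error ≈ 11.62%.

Directly count primes up to 9231: π(9231) = 1144. The PNT approximation gives 9231/ln(9231) ≈ 9231/9.13032 ≈ 1011.03. Relative error (π(x) − x/ln(x)) / π(x) ≈ 11.62%; the approximation is known to undercount slightly (Li(x) is a better estimate).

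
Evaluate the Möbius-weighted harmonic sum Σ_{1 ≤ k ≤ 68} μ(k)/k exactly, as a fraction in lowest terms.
Σ μ(k)/k = 1690811146852662245882/1309720258513377842646515

Values of μ(k) for 1 ≤ k ≤ 68: μ(1) = 1, μ(2) = -1, μ(3) = -1, μ(5) = -1, μ(6) = 1, μ(7) = -1, μ(10) = 1, μ(11) = -1, μ(13) = -1, μ(14) = 1, μ(15) = 1, μ(17) = -1, μ(19) = -1, μ(21) = 1, μ(22) = 1, μ(23) = -1, μ(26) = 1, μ(29) = -1, μ(30) = -1, μ(31) = -1, μ(33) = 1, μ(34) = 1, μ(35) = 1, μ(37) = -1, μ(38) = 1, μ(39) = 1, μ(41) = -1, μ(42) = -1, μ(43) = -1, μ(46) = 1, μ(47) = -1, μ(51) = 1, μ(53) = -1, μ(55) = 1, μ(57) = 1, μ(58) = 1, μ(59) = -1, μ(61) = -1, μ(62) = 1, μ(65) = 1, μ(66) = -1, μ(67) = -1, with μ = 0 on non-squarefree integers. Summing μ(k)/k for k where μ(k) ≠ 0 gives 1690811146852662245882/1309720258513377842646515 ≈ 0.0013. (PNT ⟺ this sum → 0 as n → ∞.)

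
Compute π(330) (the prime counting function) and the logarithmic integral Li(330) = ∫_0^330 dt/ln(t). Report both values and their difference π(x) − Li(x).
π(330) = 66;  Li(330) ≈ 73.55;  π(x) − Li(x) ≈ -7.55.

Direct count of primes ≤ 330 gives π(330) = 66. Numerical evaluation of the logarithmic integral gives Li(330) ≈ 73.55. The difference π(x) − Li(x) ≈ -7.55 is typically negative for small/moderate x (Li(x) overestimates), though Littlewood's theorem shows this sign changes infinitely often.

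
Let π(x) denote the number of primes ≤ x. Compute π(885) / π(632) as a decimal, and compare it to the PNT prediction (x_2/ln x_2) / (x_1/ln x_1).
π(885)/π(632) = 153/115 ≈ 1.3304;  PNT prediction ≈ 1.3308.

π(632) = 115 and π(885) = 153, so π(885)/π(632) ≈ 1.3304. The PNT-predicted ratio is (885/ln(885)) / (632/ln(632)) ≈ 1.3308. The two agree to within a few percent, as expected.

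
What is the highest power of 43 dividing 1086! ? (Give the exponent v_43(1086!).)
v_43(1086!) = 25

Legendre's formula: v_p(n!) = Σ_{k ≥ 1} ⌊n / p^k⌋. For p = 43, n = 1086, the terms are:
  ⌊1086/43^1⌋ = ⌊1086/43⌋ = 25
(the next term ⌊1086/43^2⌋ = 0, terminating the sum). Summing: v_43(1086!) = 25 = 25.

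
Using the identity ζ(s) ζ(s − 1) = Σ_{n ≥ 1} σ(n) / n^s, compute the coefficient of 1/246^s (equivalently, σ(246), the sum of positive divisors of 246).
σ(246) = 504

In the product (Σ m^0/m^s)(Σ k / k^s) = Σ (Σ_{d | n} d) / n^s, the coefficient of 1/n^s is σ(n) = Σ_{d | n} d. For n = 246, divisors are [1, 2, 3, 6, 41, 82, 123, 246]; summing: σ(246) = 504.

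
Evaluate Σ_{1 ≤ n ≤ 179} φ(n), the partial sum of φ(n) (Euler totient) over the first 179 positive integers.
Σ_{n ≤ 179} φ(n) = 9832

Compute φ(n) for each 1 ≤ n ≤ 179: φ(1) = 1, φ(2) = 1, φ(3) = 2, φ(4) = 2, φ(5) = 4, φ(6) = 2, φ(7) = 6, φ(8) = 4, φ(9) = 6, φ(10) = 4, φ(11) = 10, φ(12) = 4, φ(13) = 12, φ(14) = 6, φ(15) = 8, φ(16) = 8, φ(17) = 16, φ(18) = 6, φ(19) = 18, φ(20) = 8, φ(21) = 12, φ(22) = 10, φ(23) = 22, φ(24) = 8, φ(25) = 20, φ(26) = 12, φ(27) = 18, φ(28) = 12, φ(29) = 28, φ(30) = 8, φ(31) = 30, φ(32) = 16, φ(33) = 20, φ(34) = 16, φ(35) = 24, φ(36) = 12, φ(37) = 36, φ(38) = 18, φ(39) = 24, φ(40) = 16, φ(41) = 40, φ(42) = 12, φ(43) = 42, φ(44) = 20, φ(45) = 24, φ(46) = 22, φ(47) = 46, φ(48) = 16, φ(49) = 42, φ(50) = 20, φ(51) = 32, φ(52) = 24, φ(53) = 52, φ(54) = 18, φ(55) = 40, φ(56) = 24, φ(57) = 36, φ(58) = 28, φ(59) = 58, φ(60) = 16, φ(61) = 60, φ(62) = 30, φ(63) = 36, φ(64) = 32, φ(65) = 48, φ(66) = 20, φ(67) = 66, φ(68) = 32, φ(69) = 44, φ(70) = 24, φ(71) = 70, φ(72) = 24, φ(73) = 72, φ(74) = 36, φ(75) = 40, φ(76) = 36, φ(77) = 60, φ(78) = 24, φ(79) = 78, φ(80) = 32, φ(81) = 54, φ(82) = 40, φ(83) = 82, φ(84) = 24, φ(85) = 64, φ(86) = 42, φ(87) = 56, φ(88) = 40, φ(89) = 88, φ(90) = 24, φ(91) = 72, φ(92) = 44, φ(93) = 60, φ(94) = 46, φ(95) = 72, φ(96) = 32, φ(97) = 96, φ(98) = 42, φ(99) = 60, φ(100) = 40, φ(101) = 100, φ(102) = 32, φ(103) = 102, φ(104) = 48, φ(105) = 48, φ(106) = 52, φ(107) = 106, φ(108) = 36, φ(109) = 108, φ(110) = 40, φ(111) = 72, φ(112) = 48, φ(113) = 112, φ(114) = 36, φ(115) = 88, φ(116) = 56, φ(117) = 72, φ(118) = 58, φ(119) = 96, φ(120) = 32, φ(121) = 110, φ(122) = 60, φ(123) = 80, φ(124) = 60, φ(125) = 100, φ(126) = 36, φ(127) = 126, φ(128) = 64, φ(129) = 84, φ(130) = 48, φ(131) = 130, φ(132) = 40, φ(133) = 108, φ(134) = 66, φ(135) = 72, φ(136) = 64, φ(137) = 136, φ(138) = 44, φ(139) = 138, φ(140) = 48, φ(141) = 92, φ(142) = 70, φ(143) = 120, φ(144) = 48, φ(145) = 112, φ(146) = 72, φ(147) = 84, φ(148) = 72, φ(149) = 148, φ(150) = 40, φ(151) = 150, φ(152) = 72, φ(153) = 96, φ(154) = 60, φ(155) = 120, φ(156) = 48, φ(157) = 156, φ(158) = 78, φ(159) = 104, φ(160) = 64, φ(161) = 132, φ(162) = 54, φ(163) = 162, φ(164) = 80, φ(165) = 80, φ(166) = 82, φ(167) = 166, φ(168) = 48, φ(169) = 156, φ(170) = 64, φ(171) = 108, φ(172) = 84, φ(173) = 172, φ(174) = 56, φ(175) = 120, φ(176) = 80, φ(177) = 116, φ(178) = 88, φ(179) = 178. Summing all 179 values: 9832. (Average order: Σ_{n ≤ x} φ(n) ~ (3/π²) x². For x = 179, (3/π²)·179² ≈ 9739.30.)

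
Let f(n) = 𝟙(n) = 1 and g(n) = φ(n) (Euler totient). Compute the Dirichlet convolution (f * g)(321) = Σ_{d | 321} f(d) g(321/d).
(𝟙 * φ)(321) = 321

Divisors of 321: [1, 3, 107, 321]. For each d | 321:
  d = 1: 𝟙(1) · φ(321/1) = 1 · 212 = 212
  d = 3: 𝟙(3) · φ(321/3) = 1 · 106 = 106
  d = 107: 𝟙(107) · φ(321/107) = 1 · 2 = 2
  d = 321: 𝟙(321) · φ(321/321) = 1 · 1 = 1
Summing: (𝟙 * φ)(321) = 212 + 106 + 2 + 1 = 321.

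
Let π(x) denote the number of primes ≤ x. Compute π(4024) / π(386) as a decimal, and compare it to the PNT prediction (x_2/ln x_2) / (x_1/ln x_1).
π(4024)/π(386) = 556/76 ≈ 7.3158;  PNT prediction ≈ 7.4806.

π(386) = 76 and π(4024) = 556, so π(4024)/π(386) ≈ 7.3158. The PNT-predicted ratio is (4024/ln(4024)) / (386/ln(386)) ≈ 7.4806. The two agree to within a few percent, as expected.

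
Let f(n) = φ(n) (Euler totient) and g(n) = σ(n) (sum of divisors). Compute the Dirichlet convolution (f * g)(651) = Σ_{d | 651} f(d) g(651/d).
(φ * σ)(651) = 5208

Divisors of 651: [1, 3, 7, 21, 31, 93, 217, 651]. For each d | 651:
  d = 1: φ(1) · σ(651/1) = 1 · 1024 = 1024
  d = 3: φ(3) · σ(651/3) = 2 · 256 = 512
  d = 7: φ(7) · σ(651/7) = 6 · 128 = 768
  d = 21: φ(21) · σ(651/21) = 12 · 32 = 384
  d = 31: φ(31) · σ(651/31) = 30 · 32 = 960
  d = 93: φ(93) · σ(651/93) = 60 · 8 = 480
  d = 217: φ(217) · σ(651/217) = 180 · 4 = 720
  d = 651: φ(651) · σ(651/651) = 360 · 1 = 360
Summing: (φ * σ)(651) = 1024 + 512 + 768 + 384 + 960 + 480 + 720 + 360 = 5208.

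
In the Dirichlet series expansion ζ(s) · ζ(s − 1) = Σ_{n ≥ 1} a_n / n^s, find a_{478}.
σ(478) = 720

In the product (Σ m^0/m^s)(Σ k / k^s) = Σ (Σ_{d | n} d) / n^s, the coefficient of 1/n^s is σ(n) = Σ_{d | n} d. For n = 478, divisors are [1, 2, 239, 478]; summing: σ(478) = 720.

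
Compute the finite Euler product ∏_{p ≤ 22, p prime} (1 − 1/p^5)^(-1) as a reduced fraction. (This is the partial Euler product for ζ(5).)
∏ = 995488417328655275157507375/960036697434231116505428608

The primes p ≤ 22 are [2, 3, 5, 7, 11, 13, 17, 19]. For each prime, (1 − 1/p^5)^(-1) = p^5 / (p^5 − 1). The product is (1 − 1/2^5)^(-1), (1 − 1/3^5)^(-1), (1 − 1/5^5)^(-1), (1 − 1/7^5)^(-1), (1 − 1/11^5)^(-1), (1 − 1/13^5)^(-1), (1 − 1/17^5)^(-1), (1 − 1/19^5)^(-1) = ∏ p^5 / (p^5 − 1) = 995488417328655275157507375/960036697434231116505428608.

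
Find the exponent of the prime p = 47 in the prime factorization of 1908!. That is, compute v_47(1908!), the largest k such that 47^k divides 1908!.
v_47(1908!) = 40

Legendre's formula: v_p(n!) = Σ_{k ≥ 1} ⌊n / p^k⌋. For p = 47, n = 1908, the terms are:
  ⌊1908/47^1⌋ = ⌊1908/47⌋ = 40
(the next term ⌊1908/47^2⌋ = 0, terminating the sum). Summing: v_47(1908!) = 40 = 40.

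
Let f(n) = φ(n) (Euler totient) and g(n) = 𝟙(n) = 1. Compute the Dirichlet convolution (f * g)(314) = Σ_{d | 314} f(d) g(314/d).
(φ * 𝟙)(314) = 314

Divisors of 314: [1, 2, 157, 314]. For each d | 314:
  d = 1: φ(1) · 𝟙(314/1) = 1 · 1 = 1
  d = 2: φ(2) · 𝟙(314/2) = 1 · 1 = 1
  d = 157: φ(157) · 𝟙(314/157) = 156 · 1 = 156
  d = 314: φ(314) · 𝟙(314/314) = 156 · 1 = 156
Summing: (φ * 𝟙)(314) = 1 + 1 + 156 + 156 = 314.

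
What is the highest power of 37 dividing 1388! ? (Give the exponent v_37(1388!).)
v_37(1388!) = 38

Legendre's formula: v_p(n!) = Σ_{k ≥ 1} ⌊n / p^k⌋. For p = 37, n = 1388, the terms are:
  ⌊1388/37^1⌋ = ⌊1388/37⌋ = 37
  ⌊1388/37^2⌋ = ⌊1388/1369⌋ = 1
(the next term ⌊1388/37^3⌋ = 0, terminating the sum). Summing: v_37(1388!) = 37 + 1 = 38.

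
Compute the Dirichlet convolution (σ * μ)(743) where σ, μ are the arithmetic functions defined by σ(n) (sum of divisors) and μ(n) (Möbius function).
(σ * μ)(743) = 743

Divisors of 743: [1, 743]. For each d | 743:
  d = 1: σ(1) · μ(743/1) = 1 · -1 = -1
  d = 743: σ(743) · μ(743/743) = 744 · 1 = 744
Summing: (σ * μ)(743) = -1 + 744 = 743.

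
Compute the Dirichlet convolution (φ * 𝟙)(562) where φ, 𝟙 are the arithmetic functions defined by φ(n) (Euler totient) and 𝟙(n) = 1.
(φ * 𝟙)(562) = 562

Divisors of 562: [1, 2, 281, 562]. For each d | 562:
  d = 1: φ(1) · 𝟙(562/1) = 1 · 1 = 1
  d = 2: φ(2) · 𝟙(562/2) = 1 · 1 = 1
  d = 281: φ(281) · 𝟙(562/281) = 280 · 1 = 280
  d = 562: φ(562) · 𝟙(562/562) = 280 · 1 = 280
Summing: (φ * 𝟙)(562) = 1 + 1 + 280 + 280 = 562.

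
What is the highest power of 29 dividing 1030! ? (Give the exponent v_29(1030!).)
v_29(1030!) = 36

Legendre's formula: v_p(n!) = Σ_{k ≥ 1} ⌊n / p^k⌋. For p = 29, n = 1030, the terms are:
  ⌊1030/29^1⌋ = ⌊1030/29⌋ = 35
  ⌊1030/29^2⌋ = ⌊1030/841⌋ = 1
(the next term ⌊1030/29^3⌋ = 0, terminating the sum). Summing: v_29(1030!) = 35 + 1 = 36.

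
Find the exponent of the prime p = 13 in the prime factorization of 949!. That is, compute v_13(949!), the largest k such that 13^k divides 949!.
v_13(949!) = 78

Legendre's formula: v_p(n!) = Σ_{k ≥ 1} ⌊n / p^k⌋. For p = 13, n = 949, the terms are:
  ⌊949/13^1⌋ = ⌊949/13⌋ = 73
  ⌊949/13^2⌋ = ⌊949/169⌋ = 5
(the next term ⌊949/13^3⌋ = 0, terminating the sum). Summing: v_13(949!) = 73 + 5 = 78.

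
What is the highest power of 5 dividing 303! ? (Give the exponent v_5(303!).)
v_5(303!) = 74

Legendre's formula: v_p(n!) = Σ_{k ≥ 1} ⌊n / p^k⌋. For p = 5, n = 303, the terms are:
  ⌊303/5^1⌋ = ⌊303/5⌋ = 60
  ⌊303/5^2⌋ = ⌊303/25⌋ = 12
  ⌊303/5^3⌋ = ⌊303/125⌋ = 2
(the next term ⌊303/5^4⌋ = 0, terminating the sum). Summing: v_5(303!) = 60 + 12 + 2 = 74.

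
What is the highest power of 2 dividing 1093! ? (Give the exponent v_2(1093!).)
v_2(1093!) = 1089

Legendre's formula: v_p(n!) = Σ_{k ≥ 1} ⌊n / p^k⌋. For p = 2, n = 1093, the terms are:
  ⌊1093/2^1⌋ = ⌊1093/2⌋ = 546
  ⌊1093/2^2⌋ = ⌊1093/4⌋ = 273
  ⌊1093/2^3⌋ = ⌊1093/8⌋ = 136
  ⌊1093/2^4⌋ = ⌊1093/16⌋ = 68
  ⌊1093/2^5⌋ = ⌊1093/32⌋ = 34
  ⌊1093/2^6⌋ = ⌊1093/64⌋ = 17
  ⌊1093/2^7⌋ = ⌊1093/128⌋ = 8
  ⌊1093/2^8⌋ = ⌊1093/256⌋ = 4
  ⌊1093/2^9⌋ = ⌊1093/512⌋ = 2
  ⌊1093/2^10⌋ = ⌊1093/1024⌋ = 1
(the next term ⌊1093/2^11⌋ = 0, terminating the sum). Summing: v_2(1093!) = 546 + 273 + 136 + 68 + 34 + 17 + 8 + 4 + 2 + 1 = 1089.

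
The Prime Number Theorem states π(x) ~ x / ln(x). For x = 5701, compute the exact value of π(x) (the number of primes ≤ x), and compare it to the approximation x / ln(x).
π(5701) = 751;  x/ln(x) ≈ 659.20;  relative error ≈ 12.22%.

Directly count primes up to 5701: π(5701) = 751. The PNT approximation gives 5701/ln(5701) ≈ 5701/8.64840 ≈ 659.20. Relative error (π(x) − x/ln(x)) / π(x) ≈ 12.22%; the approximation is known to undercount slightly (Li(x) is a better estimate).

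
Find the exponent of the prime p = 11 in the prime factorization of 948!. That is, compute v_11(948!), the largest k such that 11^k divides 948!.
v_11(948!) = 93

Legendre's formula: v_p(n!) = Σ_{k ≥ 1} ⌊n / p^k⌋. For p = 11, n = 948, the terms are:
  ⌊948/11^1⌋ = ⌊948/11⌋ = 86
  ⌊948/11^2⌋ = ⌊948/121⌋ = 7
(the next term ⌊948/11^3⌋ = 0, terminating the sum). Summing: v_11(948!) = 86 + 7 = 93.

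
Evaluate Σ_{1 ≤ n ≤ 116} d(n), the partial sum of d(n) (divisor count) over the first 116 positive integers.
Σ_{n ≤ 116} d(n) = 572

Compute d(n) for each 1 ≤ n ≤ 116: d(1) = 1, d(2) = 2, d(3) = 2, d(4) = 3, d(5) = 2, d(6) = 4, d(7) = 2, d(8) = 4, d(9) = 3, d(10) = 4, d(11) = 2, d(12) = 6, d(13) = 2, d(14) = 4, d(15) = 4, d(16) = 5, d(17) = 2, d(18) = 6, d(19) = 2, d(20) = 6, d(21) = 4, d(22) = 4, d(23) = 2, d(24) = 8, d(25) = 3, d(26) = 4, d(27) = 4, d(28) = 6, d(29) = 2, d(30) = 8, d(31) = 2, d(32) = 6, d(33) = 4, d(34) = 4, d(35) = 4, d(36) = 9, d(37) = 2, d(38) = 4, d(39) = 4, d(40) = 8, d(41) = 2, d(42) = 8, d(43) = 2, d(44) = 6, d(45) = 6, d(46) = 4, d(47) = 2, d(48) = 10, d(49) = 3, d(50) = 6, d(51) = 4, d(52) = 6, d(53) = 2, d(54) = 8, d(55) = 4, d(56) = 8, d(57) = 4, d(58) = 4, d(59) = 2, d(60) = 12, d(61) = 2, d(62) = 4, d(63) = 6, d(64) = 7, d(65) = 4, d(66) = 8, d(67) = 2, d(68) = 6, d(69) = 4, d(70) = 8, d(71) = 2, d(72) = 12, d(73) = 2, d(74) = 4, d(75) = 6, d(76) = 6, d(77) = 4, d(78) = 8, d(79) = 2, d(80) = 10, d(81) = 5, d(82) = 4, d(83) = 2, d(84) = 12, d(85) = 4, d(86) = 4, d(87) = 4, d(88) = 8, d(89) = 2, d(90) = 12, d(91) = 4, d(92) = 6, d(93) = 4, d(94) = 4, d(95) = 4, d(96) = 12, d(97) = 2, d(98) = 6, d(99) = 6, d(100) = 9, d(101) = 2, d(102) = 8, d(103) = 2, d(104) = 8, d(105) = 8, d(106) = 4, d(107) = 2, d(108) = 12, d(109) = 2, d(110) = 8, d(111) = 4, d(112) = 10, d(113) = 2, d(114) = 8, d(115) = 4, d(116) = 6. Summing all 116 values: 572. (Dirichlet's divisor formula: Σ_{n ≤ x} d(n) = x ln(x) + (2γ − 1) x + O(√x). For x = 116, the asymptotic estimate is ≈ 569.33.)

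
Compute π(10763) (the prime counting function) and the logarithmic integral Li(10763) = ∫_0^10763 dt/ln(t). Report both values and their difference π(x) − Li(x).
π(10763) = 1311;  Li(10763) ≈ 1328.65;  π(x) − Li(x) ≈ -17.65.

Direct count of primes ≤ 10763 gives π(10763) = 1311. Numerical evaluation of the logarithmic integral gives Li(10763) ≈ 1328.65. The difference π(x) − Li(x) ≈ -17.65 is typically negative for small/moderate x (Li(x) overestimates), though Littlewood's theorem shows this sign changes infinitely often.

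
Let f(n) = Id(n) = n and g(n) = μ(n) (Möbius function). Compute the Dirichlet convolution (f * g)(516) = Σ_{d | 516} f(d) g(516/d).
(Id * μ)(516) = 168

Divisors of 516: [1, 2, 3, 4, 6, 12, 43, 86, 129, 172, 258, 516]. For each d | 516:
  d = 1: Id(1) · μ(516/1) = 1 · 0 = 0
  d = 2: Id(2) · μ(516/2) = 2 · -1 = -2
  d = 3: Id(3) · μ(516/3) = 3 · 0 = 0
  d = 4: Id(4) · μ(516/4) = 4 · 1 = 4
  d = 6: Id(6) · μ(516/6) = 6 · 1 = 6
  d = 12: Id(12) · μ(516/12) = 12 · -1 = -12
  d = 43: Id(43) · μ(516/43) = 43 · 0 = 0
  d = 86: Id(86) · μ(516/86) = 86 · 1 = 86
  d = 129: Id(129) · μ(516/129) = 129 · 0 = 0
  d = 172: Id(172) · μ(516/172) = 172 · -1 = -172
  d = 258: Id(258) · μ(516/258) = 258 · -1 = -258
  d = 516: Id(516) · μ(516/516) = 516 · 1 = 516
Summing: (Id * μ)(516) = 0 + -2 + 0 + 4 + 6 + -12 + 0 + 86 + 0 + -172 + -258 + 516 = 168.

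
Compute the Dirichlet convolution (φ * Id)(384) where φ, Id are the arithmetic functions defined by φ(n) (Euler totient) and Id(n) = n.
(φ * Id)(384) = 2880

Divisors of 384: [1, 2, 3, 4, 6, 8, 12, 16, 24, 32, 48, 64, 96, 128, 192, 384]. For each d | 384:
  d = 1: φ(1) · Id(384/1) = 1 · 384 = 384
  d = 2: φ(2) · Id(384/2) = 1 · 192 = 192
  d = 3: φ(3) · Id(384/3) = 2 · 128 = 256
  d = 4: φ(4) · Id(384/4) = 2 · 96 = 192
  d = 6: φ(6) · Id(384/6) = 2 · 64 = 128
  d = 8: φ(8) · Id(384/8) = 4 · 48 = 192
  d = 12: φ(12) · Id(384/12) = 4 · 32 = 128
  d = 16: φ(16) · Id(384/16) = 8 · 24 = 192
  d = 24: φ(24) · Id(384/24) = 8 · 16 = 128
  d = 32: φ(32) · Id(384/32) = 16 · 12 = 192
  d = 48: φ(48) · Id(384/48) = 16 · 8 = 128
  d = 64: φ(64) · Id(384/64) = 32 · 6 = 192
  d = 96: φ(96) · Id(384/96) = 32 · 4 = 128
  d = 128: φ(128) · Id(384/128) = 64 · 3 = 192
  d = 192: φ(192) · Id(384/192) = 64 · 2 = 128
  d = 384: φ(384) · Id(384/384) = 128 · 1 = 128
Summing: (φ * Id)(384) = 384 + 192 + 256 + 192 + 128 + 192 + 128 + 192 + 128 + 192 + 128 + 192 + 128 + 192 + 128 + 128 = 2880.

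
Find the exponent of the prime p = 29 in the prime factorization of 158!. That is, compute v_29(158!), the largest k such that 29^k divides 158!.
v_29(158!) = 5

Legendre's formula: v_p(n!) = Σ_{k ≥ 1} ⌊n / p^k⌋. For p = 29, n = 158, the terms are:
  ⌊158/29^1⌋ = ⌊158/29⌋ = 5
(the next term ⌊158/29^2⌋ = 0, terminating the sum). Summing: v_29(158!) = 5 = 5.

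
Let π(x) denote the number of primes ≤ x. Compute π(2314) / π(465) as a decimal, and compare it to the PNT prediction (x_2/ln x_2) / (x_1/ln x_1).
π(2314)/π(465) = 344/90 ≈ 3.8222;  PNT prediction ≈ 3.9455.

π(465) = 90 and π(2314) = 344, so π(2314)/π(465) ≈ 3.8222. The PNT-predicted ratio is (2314/ln(2314)) / (465/ln(465)) ≈ 3.9455. The two agree to within a few percent, as expected.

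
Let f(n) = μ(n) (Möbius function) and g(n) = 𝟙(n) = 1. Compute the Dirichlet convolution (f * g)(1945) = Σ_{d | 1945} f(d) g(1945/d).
(μ * 𝟙)(1945) = 0

Divisors of 1945: [1, 5, 389, 1945]. For each d | 1945:
  d = 1: μ(1) · 𝟙(1945/1) = 1 · 1 = 1
  d = 5: μ(5) · 𝟙(1945/5) = -1 · 1 = -1
  d = 389: μ(389) · 𝟙(1945/389) = -1 · 1 = -1
  d = 1945: μ(1945) · 𝟙(1945/1945) = 1 · 1 = 1
Summing: (μ * 𝟙)(1945) = 1 + -1 + -1 + 1 = 0.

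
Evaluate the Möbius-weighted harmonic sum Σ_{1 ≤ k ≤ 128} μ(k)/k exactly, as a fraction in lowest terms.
Σ μ(k)/k = -228455996623300386843096283835194191857230682/401447693933303618909444119902604513664588524773

Values of μ(k) for 1 ≤ k ≤ 128: μ(1) = 1, μ(2) = -1, μ(3) = -1, μ(5) = -1, μ(6) = 1, μ(7) = -1, μ(10) = 1, μ(11) = -1, μ(13) = -1, μ(14) = 1, μ(15) = 1, μ(17) = -1, μ(19) = -1, μ(21) = 1, μ(22) = 1, μ(23) = -1, μ(26) = 1, μ(29) = -1, μ(30) = -1, μ(31) = -1, μ(33) = 1, μ(34) = 1, μ(35) = 1, μ(37) = -1, μ(38) = 1, μ(39) = 1, μ(41) = -1, μ(42) = -1, μ(43) = -1, μ(46) = 1, μ(47) = -1, μ(51) = 1, μ(53) = -1, μ(55) = 1, μ(57) = 1, μ(58) = 1, μ(59) = -1, μ(61) = -1, μ(62) = 1, μ(65) = 1, μ(66) = -1, μ(67) = -1, μ(69) = 1, μ(70) = -1, μ(71) = -1, μ(73) = -1, μ(74) = 1, μ(77) = 1, μ(78) = -1, μ(79) = -1, μ(82) = 1, μ(83) = -1, μ(85) = 1, μ(86) = 1, μ(87) = 1, μ(89) = -1, μ(91) = 1, μ(93) = 1, μ(94) = 1, μ(95) = 1, μ(97) = -1, μ(101) = -1, μ(102) = -1, μ(103) = -1, μ(105) = -1, μ(106) = 1, μ(107) = -1, μ(109) = -1, μ(110) = -1, μ(111) = 1, μ(113) = -1, μ(114) = -1, μ(115) = 1, μ(118) = 1, μ(119) = 1, μ(122) = 1, μ(123) = 1, μ(127) = -1, with μ = 0 on non-squarefree integers. Summing μ(k)/k for k where μ(k) ≠ 0 gives -228455996623300386843096283835194191857230682/401447693933303618909444119902604513664588524773 ≈ -0.0006. (PNT ⟺ this sum → 0 as n → ∞.)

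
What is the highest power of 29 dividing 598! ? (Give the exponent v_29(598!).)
v_29(598!) = 20

Legendre's formula: v_p(n!) = Σ_{k ≥ 1} ⌊n / p^k⌋. For p = 29, n = 598, the terms are:
  ⌊598/29^1⌋ = ⌊598/29⌋ = 20
(the next term ⌊598/29^2⌋ = 0, terminating the sum). Summing: v_29(598!) = 20 = 20.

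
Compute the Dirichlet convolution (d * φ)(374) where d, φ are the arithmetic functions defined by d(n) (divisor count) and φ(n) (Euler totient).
(d * φ)(374) = 648

Divisors of 374: [1, 2, 11, 17, 22, 34, 187, 374]. For each d | 374:
  d = 1: d(1) · φ(374/1) = 1 · 160 = 160
  d = 2: d(2) · φ(374/2) = 2 · 160 = 320
  d = 11: d(11) · φ(374/11) = 2 · 16 = 32
  d = 17: d(17) · φ(374/17) = 2 · 10 = 20
  d = 22: d(22) · φ(374/22) = 4 · 16 = 64
  d = 34: d(34) · φ(374/34) = 4 · 10 = 40
  d = 187: d(187) · φ(374/187) = 4 · 1 = 4
  d = 374: d(374) · φ(374/374) = 8 · 1 = 8
Summing: (d * φ)(374) = 160 + 320 + 32 + 20 + 64 + 40 + 4 + 8 = 648.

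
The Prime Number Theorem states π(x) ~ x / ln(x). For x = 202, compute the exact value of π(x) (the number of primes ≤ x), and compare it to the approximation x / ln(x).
π(202) = 46;  x/ln(x) ≈ 38.05;  relative error ≈ 17.27%.

Directly count primes up to 202: π(202) = 46. The PNT approximation gives 202/ln(202) ≈ 202/5.30827 ≈ 38.05. Relative error (π(x) − x/ln(x)) / π(x) ≈ 17.27%; the approximation is known to undercount slightly (Li(x) is a better estimate).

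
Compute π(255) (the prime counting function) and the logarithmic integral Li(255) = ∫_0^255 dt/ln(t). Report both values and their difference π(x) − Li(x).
π(255) = 54;  Li(255) ≈ 60.33;  π(x) − Li(x) ≈ -6.33.

Direct count of primes ≤ 255 gives π(255) = 54. Numerical evaluation of the logarithmic integral gives Li(255) ≈ 60.33. The difference π(x) − Li(x) ≈ -6.33 is typically negative for small/moderate x (Li(x) overestimates), though Littlewood's theorem shows this sign changes infinitely often.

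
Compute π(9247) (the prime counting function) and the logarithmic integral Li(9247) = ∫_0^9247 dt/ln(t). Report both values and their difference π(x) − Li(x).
π(9247) = 1146;  Li(9247) ≈ 1164.04;  π(x) − Li(x) ≈ -18.04.

Direct count of primes ≤ 9247 gives π(9247) = 1146. Numerical evaluation of the logarithmic integral gives Li(9247) ≈ 1164.04. The difference π(x) − Li(x) ≈ -18.04 is typically negative for small/moderate x (Li(x) overestimates), though Littlewood's theorem shows this sign changes infinitely often.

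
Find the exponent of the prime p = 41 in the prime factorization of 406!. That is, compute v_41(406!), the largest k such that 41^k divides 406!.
v_41(406!) = 9

Legendre's formula: v_p(n!) = Σ_{k ≥ 1} ⌊n / p^k⌋. For p = 41, n = 406, the terms are:
  ⌊406/41^1⌋ = ⌊406/41⌋ = 9
(the next term ⌊406/41^2⌋ = 0, terminating the sum). Summing: v_41(406!) = 9 = 9.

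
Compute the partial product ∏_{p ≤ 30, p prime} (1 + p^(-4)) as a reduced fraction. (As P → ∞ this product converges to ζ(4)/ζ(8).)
∏ = 408418518091992985088034449701042208/378893302350878356551852293056730625

The primes p ≤ 30 are [2, 3, 5, 7, 11, 13, 17, 19, 23, 29]. For each, (1 + 1/p^4) = (p^4 + 1)/p^4. Multiplying these fractions over p ∈ [2, 3, 5, 7, 11, 13, 17, 19, 23, 29] gives 408418518091992985088034449701042208/378893302350878356551852293056730625. (In the limit P → ∞ this tends to ζ(4)/ζ(8).)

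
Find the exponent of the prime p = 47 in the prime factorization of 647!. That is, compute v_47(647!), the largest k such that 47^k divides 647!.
v_47(647!) = 13

Legendre's formula: v_p(n!) = Σ_{k ≥ 1} ⌊n / p^k⌋. For p = 47, n = 647, the terms are:
  ⌊647/47^1⌋ = ⌊647/47⌋ = 13
(the next term ⌊647/47^2⌋ = 0, terminating the sum). Summing: v_47(647!) = 13 = 13.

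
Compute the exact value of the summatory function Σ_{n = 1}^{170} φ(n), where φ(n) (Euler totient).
Σ_{n ≤ 170} φ(n) = 8830

Compute φ(n) for each 1 ≤ n ≤ 170: φ(1) = 1, φ(2) = 1, φ(3) = 2, φ(4) = 2, φ(5) = 4, φ(6) = 2, φ(7) = 6, φ(8) = 4, φ(9) = 6, φ(10) = 4, φ(11) = 10, φ(12) = 4, φ(13) = 12, φ(14) = 6, φ(15) = 8, φ(16) = 8, φ(17) = 16, φ(18) = 6, φ(19) = 18, φ(20) = 8, φ(21) = 12, φ(22) = 10, φ(23) = 22, φ(24) = 8, φ(25) = 20, φ(26) = 12, φ(27) = 18, φ(28) = 12, φ(29) = 28, φ(30) = 8, φ(31) = 30, φ(32) = 16, φ(33) = 20, φ(34) = 16, φ(35) = 24, φ(36) = 12, φ(37) = 36, φ(38) = 18, φ(39) = 24, φ(40) = 16, φ(41) = 40, φ(42) = 12, φ(43) = 42, φ(44) = 20, φ(45) = 24, φ(46) = 22, φ(47) = 46, φ(48) = 16, φ(49) = 42, φ(50) = 20, φ(51) = 32, φ(52) = 24, φ(53) = 52, φ(54) = 18, φ(55) = 40, φ(56) = 24, φ(57) = 36, φ(58) = 28, φ(59) = 58, φ(60) = 16, φ(61) = 60, φ(62) = 30, φ(63) = 36, φ(64) = 32, φ(65) = 48, φ(66) = 20, φ(67) = 66, φ(68) = 32, φ(69) = 44, φ(70) = 24, φ(71) = 70, φ(72) = 24, φ(73) = 72, φ(74) = 36, φ(75) = 40, φ(76) = 36, φ(77) = 60, φ(78) = 24, φ(79) = 78, φ(80) = 32, φ(81) = 54, φ(82) = 40, φ(83) = 82, φ(84) = 24, φ(85) = 64, φ(86) = 42, φ(87) = 56, φ(88) = 40, φ(89) = 88, φ(90) = 24, φ(91) = 72, φ(92) = 44, φ(93) = 60, φ(94) = 46, φ(95) = 72, φ(96) = 32, φ(97) = 96, φ(98) = 42, φ(99) = 60, φ(100) = 40, φ(101) = 100, φ(102) = 32, φ(103) = 102, φ(104) = 48, φ(105) = 48, φ(106) = 52, φ(107) = 106, φ(108) = 36, φ(109) = 108, φ(110) = 40, φ(111) = 72, φ(112) = 48, φ(113) = 112, φ(114) = 36, φ(115) = 88, φ(116) = 56, φ(117) = 72, φ(118) = 58, φ(119) = 96, φ(120) = 32, φ(121) = 110, φ(122) = 60, φ(123) = 80, φ(124) = 60, φ(125) = 100, φ(126) = 36, φ(127) = 126, φ(128) = 64, φ(129) = 84, φ(130) = 48, φ(131) = 130, φ(132) = 40, φ(133) = 108, φ(134) = 66, φ(135) = 72, φ(136) = 64, φ(137) = 136, φ(138) = 44, φ(139) = 138, φ(140) = 48, φ(141) = 92, φ(142) = 70, φ(143) = 120, φ(144) = 48, φ(145) = 112, φ(146) = 72, φ(147) = 84, φ(148) = 72, φ(149) = 148, φ(150) = 40, φ(151) = 150, φ(152) = 72, φ(153) = 96, φ(154) = 60, φ(155) = 120, φ(156) = 48, φ(157) = 156, φ(158) = 78, φ(159) = 104, φ(160) = 64, φ(161) = 132, φ(162) = 54, φ(163) = 162, φ(164) = 80, φ(165) = 80, φ(166) = 82, φ(167) = 166, φ(168) = 48, φ(169) = 156, φ(170) = 64. Summing all 170 values: 8830. (Average order: Σ_{n ≤ x} φ(n) ~ (3/π²) x². For x = 170, (3/π²)·170² ≈ 8784.55.)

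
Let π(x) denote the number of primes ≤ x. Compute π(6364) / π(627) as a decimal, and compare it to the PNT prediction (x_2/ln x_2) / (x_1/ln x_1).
π(6364)/π(627) = 829/114 ≈ 7.2719;  PNT prediction ≈ 7.4643.

π(627) = 114 and π(6364) = 829, so π(6364)/π(627) ≈ 7.2719. The PNT-predicted ratio is (6364/ln(6364)) / (627/ln(627)) ≈ 7.4643. The two agree to within a few percent, as expected.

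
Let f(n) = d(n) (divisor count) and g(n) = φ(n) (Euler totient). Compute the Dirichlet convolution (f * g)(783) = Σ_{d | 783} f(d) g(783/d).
(d * φ)(783) = 1200

Divisors of 783: [1, 3, 9, 27, 29, 87, 261, 783]. For each d | 783:
  d = 1: d(1) · φ(783/1) = 1 · 504 = 504
  d = 3: d(3) · φ(783/3) = 2 · 168 = 336
  d = 9: d(9) · φ(783/9) = 3 · 56 = 168
  d = 27: d(27) · φ(783/27) = 4 · 28 = 112
  d = 29: d(29) · φ(783/29) = 2 · 18 = 36
  d = 87: d(87) · φ(783/87) = 4 · 6 = 24
  d = 261: d(261) · φ(783/261) = 6 · 2 = 12
  d = 783: d(783) · φ(783/783) = 8 · 1 = 8
Summing: (d * φ)(783) = 504 + 336 + 168 + 112 + 36 + 24 + 12 + 8 = 1200.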